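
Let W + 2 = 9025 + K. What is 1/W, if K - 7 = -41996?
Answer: -1/32966 ≈ -3.0334e-5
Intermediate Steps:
K = -41989 (K = 7 - 41996 = -41989)
W = -32966 (W = -2 + (9025 - 41989) = -2 - 32964 = -32966)
1/W = 1/(-32966) = -1/32966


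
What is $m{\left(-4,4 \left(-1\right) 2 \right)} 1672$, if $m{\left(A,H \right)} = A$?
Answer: $-6688$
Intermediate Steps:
$m{\left(-4,4 \left(-1\right) 2 \right)} 1672 = \left(-4\right) 1672 = -6688$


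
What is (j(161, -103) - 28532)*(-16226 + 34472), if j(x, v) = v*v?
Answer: -327023058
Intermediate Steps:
j(x, v) = v**2
(j(161, -103) - 28532)*(-16226 + 34472) = ((-103)**2 - 28532)*(-16226 + 34472) = (10609 - 28532)*18246 = -17923*18246 = -327023058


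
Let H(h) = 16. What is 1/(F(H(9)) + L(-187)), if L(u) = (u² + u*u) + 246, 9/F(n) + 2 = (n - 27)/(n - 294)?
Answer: 545/38247778 ≈ 1.4249e-5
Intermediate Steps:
F(n) = 9/(-2 + (-27 + n)/(-294 + n)) (F(n) = 9/(-2 + (n - 27)/(n - 294)) = 9/(-2 + (-27 + n)/(-294 + n)))
L(u) = 246 + 2*u² (L(u) = (u² + u²) + 246 = 2*u² + 246 = 246 + 2*u²)
1/(F(H(9)) + L(-187)) = 1/(9*(294 - 1*16)/(-561 + 16) + (246 + 2*(-187)²)) = 1/(9*(294 - 16)/(-545) + (246 + 2*34969)) = 1/(9*(-1/545)*278 + (246 + 69938)) = 1/(-2502/545 + 70184) = 1/(38247778/545) = 545/38247778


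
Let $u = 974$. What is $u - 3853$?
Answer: $-2879$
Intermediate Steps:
$u - 3853 = 974 - 3853 = -2879$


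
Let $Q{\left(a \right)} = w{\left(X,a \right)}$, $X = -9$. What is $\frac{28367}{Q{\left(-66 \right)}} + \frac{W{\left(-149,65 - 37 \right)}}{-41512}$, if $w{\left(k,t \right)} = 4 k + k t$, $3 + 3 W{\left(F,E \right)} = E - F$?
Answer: $\frac{294384635}{5790924} \approx 50.836$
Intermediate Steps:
$W{\left(F,E \right)} = -1 - \frac{F}{3} + \frac{E}{3}$ ($W{\left(F,E \right)} = -1 + \frac{E - F}{3} = -1 + \left(- \frac{F}{3} + \frac{E}{3}\right) = -1 - \frac{F}{3} + \frac{E}{3}$)
$Q{\left(a \right)} = -36 - 9 a$ ($Q{\left(a \right)} = - 9 \left(4 + a\right) = -36 - 9 a$)
$\frac{28367}{Q{\left(-66 \right)}} + \frac{W{\left(-149,65 - 37 \right)}}{-41512} = \frac{28367}{-36 - -594} + \frac{-1 - - \frac{149}{3} + \frac{65 - 37}{3}}{-41512} = \frac{28367}{-36 + 594} + \left(-1 + \frac{149}{3} + \frac{1}{3} \cdot 28\right) \left(- \frac{1}{41512}\right) = \frac{28367}{558} + \left(-1 + \frac{149}{3} + \frac{28}{3}\right) \left(- \frac{1}{41512}\right) = 28367 \cdot \frac{1}{558} + 58 \left(- \frac{1}{41512}\right) = \frac{28367}{558} - \frac{29}{20756} = \frac{294384635}{5790924}$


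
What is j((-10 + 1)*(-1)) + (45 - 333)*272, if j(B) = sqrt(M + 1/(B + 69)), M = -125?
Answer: -78336 + I*sqrt(760422)/78 ≈ -78336.0 + 11.18*I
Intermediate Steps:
j(B) = sqrt(-125 + 1/(69 + B)) (j(B) = sqrt(-125 + 1/(B + 69)) = sqrt(-125 + 1/(69 + B)))
j((-10 + 1)*(-1)) + (45 - 333)*272 = sqrt((-8624 - 125*(-10 + 1)*(-1))/(69 + (-10 + 1)*(-1))) + (45 - 333)*272 = sqrt((-8624 - (-1125)*(-1))/(69 - 9*(-1))) - 288*272 = sqrt((-8624 - 125*9)/(69 + 9)) - 78336 = sqrt((-8624 - 1125)/78) - 78336 = sqrt((1/78)*(-9749)) - 78336 = sqrt(-9749/78) - 78336 = I*sqrt(760422)/78 - 78336 = -78336 + I*sqrt(760422)/78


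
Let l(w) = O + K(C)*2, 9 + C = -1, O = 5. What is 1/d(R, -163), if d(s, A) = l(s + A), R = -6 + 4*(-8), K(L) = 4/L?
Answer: 5/21 ≈ 0.23810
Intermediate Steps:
C = -10 (C = -9 - 1 = -10)
R = -38 (R = -6 - 32 = -38)
l(w) = 21/5 (l(w) = 5 + (4/(-10))*2 = 5 + (4*(-⅒))*2 = 5 - ⅖*2 = 5 - ⅘ = 21/5)
d(s, A) = 21/5
1/d(R, -163) = 1/(21/5) = 5/21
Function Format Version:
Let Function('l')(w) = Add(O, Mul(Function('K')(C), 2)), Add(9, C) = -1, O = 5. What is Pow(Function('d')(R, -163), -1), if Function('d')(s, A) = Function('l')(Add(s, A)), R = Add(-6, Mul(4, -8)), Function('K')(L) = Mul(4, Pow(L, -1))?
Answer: Rational(5, 21) ≈ 0.23810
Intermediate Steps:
C = -10 (C = Add(-9, -1) = -10)
R = -38 (R = Add(-6, -32) = -38)
Function('l')(w) = Rational(21, 5) (Function('l')(w) = Add(5, Mul(Mul(4, Pow(-10, -1)), 2)) = Add(5, Mul(Mul(4, Rational(-1, 10)), 2)) = Add(5, Mul(Rational(-2, 5), 2)) = Add(5, Rational(-4, 5)) = Rational(21, 5))
Function('d')(s, A) = Rational(21, 5)
Pow(Function('d')(R, -163), -1) = Pow(Rational(21, 5), -1) = Rational(5, 21)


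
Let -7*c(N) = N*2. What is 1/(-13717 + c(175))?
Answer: -1/13767 ≈ -7.2637e-5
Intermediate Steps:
c(N) = -2*N/7 (c(N) = -N*2/7 = -2*N/7)
1/(-13717 + c(175)) = 1/(-13717 - 2/7*175) = 1/(-13717 - 50) = 1/(-13767) = -1/13767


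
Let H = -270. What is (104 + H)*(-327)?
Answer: 54282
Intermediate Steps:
(104 + H)*(-327) = (104 - 270)*(-327) = -166*(-327) = 54282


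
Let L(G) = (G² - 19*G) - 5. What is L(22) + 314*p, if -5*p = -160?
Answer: 10109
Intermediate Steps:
L(G) = -5 + G² - 19*G
p = 32 (p = -⅕*(-160) = 32)
L(22) + 314*p = (-5 + 22² - 19*22) + 314*32 = (-5 + 484 - 418) + 10048 = 61 + 10048 = 10109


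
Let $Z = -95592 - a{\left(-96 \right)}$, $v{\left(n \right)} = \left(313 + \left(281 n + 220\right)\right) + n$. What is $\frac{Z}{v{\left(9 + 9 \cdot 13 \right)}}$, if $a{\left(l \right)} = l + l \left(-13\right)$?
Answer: $- \frac{96744}{36065} \approx -2.6825$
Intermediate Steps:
$v{\left(n \right)} = 533 + 282 n$ ($v{\left(n \right)} = \left(313 + \left(220 + 281 n\right)\right) + n = \left(533 + 281 n\right) + n = 533 + 282 n$)
$a{\left(l \right)} = - 12 l$ ($a{\left(l \right)} = l - 13 l = - 12 l$)
$Z = -96744$ ($Z = -95592 - \left(-12\right) \left(-96\right) = -95592 - 1152 = -96744$)
$\frac{Z}{v{\left(9 + 9 \cdot 13 \right)}} = - \frac{96744}{533 + 282 \left(9 + 9 \cdot 13\right)} = - \frac{96744}{533 + 282 \left(9 + 117\right)} = - \frac{96744}{533 + 282 \cdot 126} = - \frac{96744}{533 + 35532} = - \frac{96744}{36065}$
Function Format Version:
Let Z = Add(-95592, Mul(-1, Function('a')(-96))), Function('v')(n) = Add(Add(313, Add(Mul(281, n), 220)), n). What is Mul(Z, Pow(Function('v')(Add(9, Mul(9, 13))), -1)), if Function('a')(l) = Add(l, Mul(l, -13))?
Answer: Rational(-96744, 36065) ≈ -2.6825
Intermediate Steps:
Function('v')(n) = Add(533, Mul(282, n)) (Function('v')(n) = Add(Add(313, Add(220, Mul(281, n))), n) = Add(Add(533, Mul(281, n)), n) = Add(533, Mul(282, n)))
Function('a')(l) = Mul(-12, l) (Function('a')(l) = Add(l, Mul(-13, l)) = Mul(-12, l))
Z = -96744 (Z = Add(-95592, Mul(-1, Mul(-12, -96))) = Add(-95592, Mul(-1, 1152)) = Add(-95592, -1152) = -96744)
Mul(Z, Pow(Function('v')(Add(9, Mul(9, 13))), -1)) = Mul(-96744, Pow(Add(533, Mul(282, Add(9, Mul(9, 13)))), -1)) = Mul(-96744, Pow(Add(533, Mul(282, Add(9, 117))), -1)) = Mul(-96744, Pow(Add(533, Mul(282, 126)), -1)) = Mul(-96744, Pow(Add(533, 35532), -1)) = Mul(-96744, Pow(36065, -1)) = Mul(-96744, Rational(1, 36065)) = Rational(-96744, 36065)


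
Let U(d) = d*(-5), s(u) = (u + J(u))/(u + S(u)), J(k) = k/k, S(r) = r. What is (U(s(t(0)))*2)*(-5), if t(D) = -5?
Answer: 20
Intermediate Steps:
J(k) = 1
s(u) = (1 + u)/(2*u) (s(u) = (u + 1)/(u + u) = (1 + u)/((2*u)) = (1 + u)*(1/(2*u)) = (1 + u)/(2*u))
U(d) = -5*d
(U(s(t(0)))*2)*(-5) = (-5*(1 - 5)/(2*(-5))*2)*(-5) = (-5*(-1)*(-4)/(2*5)*2)*(-5) = (-5*2/5*2)*(-5) = -2*2*(-5) = -4*(-5) = 20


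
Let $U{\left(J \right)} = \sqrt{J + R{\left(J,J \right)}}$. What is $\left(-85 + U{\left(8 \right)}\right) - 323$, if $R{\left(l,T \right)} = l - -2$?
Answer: $-408 + 3 \sqrt{2} \approx -403.76$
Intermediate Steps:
$R{\left(l,T \right)} = 2 + l$ ($R{\left(l,T \right)} = l + 2 = 2 + l$)
$U{\left(J \right)} = \sqrt{2 + 2 J}$ ($U{\left(J \right)} = \sqrt{J + \left(2 + J\right)} = \sqrt{2 + 2 J}$)
$\left(-85 + U{\left(8 \right)}\right) - 323 = \left(-85 + \sqrt{2 + 2 \cdot 8}\right) - 323 = \left(-85 + \sqrt{2 + 16}\right) - 323 = \left(-85 + \sqrt{18}\right) - 323 = \left(-85 + 3 \sqrt{2}\right) - 323 = -408 + 3 \sqrt{2}$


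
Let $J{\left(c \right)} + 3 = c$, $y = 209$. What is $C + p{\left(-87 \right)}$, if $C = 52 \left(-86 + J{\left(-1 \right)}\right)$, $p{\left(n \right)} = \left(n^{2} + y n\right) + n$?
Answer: $-15381$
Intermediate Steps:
$J{\left(c \right)} = -3 + c$
$p{\left(n \right)} = n^{2} + 210 n$ ($p{\left(n \right)} = \left(n^{2} + 209 n\right) + n = n^{2} + 210 n$)
$C = -4680$ ($C = 52 \left(-86 - 4\right) = 52 \left(-90\right) = -4680$)
$C + p{\left(-87 \right)} = -4680 - 87 \left(210 - 87\right) = -4680 - 10701 = -15381$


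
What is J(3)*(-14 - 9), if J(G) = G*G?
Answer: -207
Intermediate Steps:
J(G) = G**2
J(3)*(-14 - 9) = 3**2*(-14 - 9) = 9*(-23) = -207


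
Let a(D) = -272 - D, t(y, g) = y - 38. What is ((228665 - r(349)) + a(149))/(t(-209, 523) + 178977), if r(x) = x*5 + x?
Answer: 22615/17873 ≈ 1.2653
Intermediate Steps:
r(x) = 6*x (r(x) = 5*x + x = 6*x)
t(y, g) = -38 + y
((228665 - r(349)) + a(149))/(t(-209, 523) + 178977) = ((228665 - 6*349) + (-272 - 1*149))/((-38 - 209) + 178977) = ((228665 - 1*2094) + (-272 - 149))/(-247 + 178977) = ((228665 - 2094) - 421)/178730 = (226571 - 421)*(1/178730) = 226150*(1/178730) = 22615/17873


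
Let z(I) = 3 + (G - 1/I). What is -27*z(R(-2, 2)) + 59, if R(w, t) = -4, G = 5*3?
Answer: -1735/4 ≈ -433.75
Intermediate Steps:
G = 15
z(I) = 18 - 1/I (z(I) = 3 + (15 - 1/I) = 18 - 1/I)
-27*z(R(-2, 2)) + 59 = -27*(18 - 1/(-4)) + 59 = -27*(18 - 1*(-¼)) + 59 = -27*(18 + ¼) + 59 = -27*73/4 + 59 = -1971/4 + 59 = -1735/4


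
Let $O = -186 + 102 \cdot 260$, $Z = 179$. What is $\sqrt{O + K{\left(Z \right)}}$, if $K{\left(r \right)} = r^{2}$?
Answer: $5 \sqrt{2335} \approx 241.61$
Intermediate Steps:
$O = 26334$ ($O = -186 + 26520 = 26334$)
$\sqrt{O + K{\left(Z \right)}} = \sqrt{26334 + 179^{2}} = \sqrt{26334 + 32041} = \sqrt{58375} = 5 \sqrt{2335}$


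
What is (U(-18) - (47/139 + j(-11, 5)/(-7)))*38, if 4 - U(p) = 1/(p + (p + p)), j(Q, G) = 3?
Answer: 4101967/26271 ≈ 156.14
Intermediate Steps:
U(p) = 4 - 1/(3*p) (U(p) = 4 - 1/(p + (p + p)) = 4 - 1/(p + 2*p) = 4 - 1/(3*p))
(U(-18) - (47/139 + j(-11, 5)/(-7)))*38 = ((4 - ⅓/(-18)) - (47/139 + 3/(-7)))*38 = ((4 - ⅓*(-1/18)) - (47*(1/139) + 3*(-⅐)))*38 = ((4 + 1/54) - (47/139 - 3/7))*38 = (217/54 - 1*(-88/973))*38 = (217/54 + 88/973)*38 = (215893/52542)*38 = 4101967/26271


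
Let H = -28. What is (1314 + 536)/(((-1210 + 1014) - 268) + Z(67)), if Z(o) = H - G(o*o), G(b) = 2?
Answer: -925/247 ≈ -3.7449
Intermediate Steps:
Z(o) = -30 (Z(o) = -28 - 1*2 = -28 - 2 = -30)
(1314 + 536)/(((-1210 + 1014) - 268) + Z(67)) = (1314 + 536)/(((-1210 + 1014) - 268) - 30) = 1850/((-196 - 268) - 30) = 1850/(-464 - 30) = 1850/(-494) = 1850*(-1/494) = -925/247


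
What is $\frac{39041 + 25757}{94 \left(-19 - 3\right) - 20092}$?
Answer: $- \frac{32399}{11080} \approx -2.9241$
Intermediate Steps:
$\frac{39041 + 25757}{94 \left(-19 - 3\right) - 20092} = \frac{64798}{94 \left(-22\right) - 20092} = \frac{64798}{-2068 - 20092} = \frac{64798}{-22160} = 64798 \left(- \frac{1}{22160}\right) = - \frac{32399}{11080}$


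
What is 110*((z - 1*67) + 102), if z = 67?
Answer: 11220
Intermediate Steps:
110*((z - 1*67) + 102) = 110*((67 - 1*67) + 102) = 110*((67 - 67) + 102) = 110*(0 + 102) = 110*102 = 11220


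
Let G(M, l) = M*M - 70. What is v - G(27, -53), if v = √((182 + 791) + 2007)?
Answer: -659 + 2*√745 ≈ -604.41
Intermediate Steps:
G(M, l) = -70 + M² (G(M, l) = M² - 70 = -70 + M²)
v = 2*√745 (v = √(973 + 2007) = √2980 = 2*√745 ≈ 54.589)
v - G(27, -53) = 2*√745 - (-70 + 27²) = 2*√745 - (-70 + 729) = 2*√745 - 1*659 = 2*√745 - 659 = -659 + 2*√745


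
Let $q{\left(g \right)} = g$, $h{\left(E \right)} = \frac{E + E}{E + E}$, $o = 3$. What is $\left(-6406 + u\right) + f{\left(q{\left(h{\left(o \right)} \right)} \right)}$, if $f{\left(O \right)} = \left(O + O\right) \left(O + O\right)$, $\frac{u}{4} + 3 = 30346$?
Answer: $114970$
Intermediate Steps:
$h{\left(E \right)} = 1$ ($h{\left(E \right)} = \frac{2 E}{2 E} = 2 E \frac{1}{2 E} = 1$)
$u = 121372$ ($u = -12 + 4 \cdot 30346 = -12 + 121384 = 121372$)
$f{\left(O \right)} = 4 O^{2}$ ($f{\left(O \right)} = 2 O 2 O = 4 O^{2}$)
$\left(-6406 + u\right) + f{\left(q{\left(h{\left(o \right)} \right)} \right)} = \left(-6406 + 121372\right) + 4 \cdot 1^{2} = 114966 + 4 \cdot 1 = 114966 + 4 = 114970$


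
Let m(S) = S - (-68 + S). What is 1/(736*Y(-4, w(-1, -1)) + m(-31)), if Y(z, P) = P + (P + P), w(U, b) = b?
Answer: -1/2140 ≈ -0.00046729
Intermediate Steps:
Y(z, P) = 3*P (Y(z, P) = P + 2*P = 3*P)
m(S) = 68 (m(S) = S + (68 - S) = 68)
1/(736*Y(-4, w(-1, -1)) + m(-31)) = 1/(736*(3*(-1)) + 68) = 1/(736*(-3) + 68) = 1/(-2208 + 68) = 1/(-2140) = -1/2140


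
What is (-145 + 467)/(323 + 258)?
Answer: 46/83 ≈ 0.55422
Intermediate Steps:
(-145 + 467)/(323 + 258) = 322/581 = 322*(1/581) = 46/83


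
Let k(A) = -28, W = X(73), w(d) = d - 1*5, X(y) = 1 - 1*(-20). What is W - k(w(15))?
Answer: 49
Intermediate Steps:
X(y) = 21 (X(y) = 1 + 20 = 21)
w(d) = -5 + d (w(d) = d - 5 = -5 + d)
W = 21
W - k(w(15)) = 21 - 1*(-28) = 21 + 28 = 49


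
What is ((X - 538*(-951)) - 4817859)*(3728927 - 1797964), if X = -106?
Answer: -8315358102901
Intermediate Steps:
((X - 538*(-951)) - 4817859)*(3728927 - 1797964) = ((-106 - 538*(-951)) - 4817859)*(3728927 - 1797964) = ((-106 + 511638) - 4817859)*1930963 = (511532 - 4817859)*1930963 = -4306327*1930963 = -8315358102901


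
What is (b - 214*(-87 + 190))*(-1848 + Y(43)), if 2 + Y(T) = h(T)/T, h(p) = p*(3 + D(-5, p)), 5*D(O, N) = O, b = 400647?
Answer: -699662040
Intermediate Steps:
D(O, N) = O/5
h(p) = 2*p (h(p) = p*(3 + (⅕)*(-5)) = p*(3 - 1) = p*2 = 2*p)
Y(T) = 0 (Y(T) = -2 + (2*T)/T = -2 + 2 = 0)
(b - 214*(-87 + 190))*(-1848 + Y(43)) = (400647 - 214*(-87 + 190))*(-1848 + 0) = (400647 - 214*103)*(-1848) = (400647 - 22042)*(-1848) = 378605*(-1848) = -699662040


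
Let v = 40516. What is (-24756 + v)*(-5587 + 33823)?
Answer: 444999360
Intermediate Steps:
(-24756 + v)*(-5587 + 33823) = (-24756 + 40516)*(-5587 + 33823) = 15760*28236 = 444999360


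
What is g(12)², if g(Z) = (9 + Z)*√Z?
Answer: 5292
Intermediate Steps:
g(Z) = √Z*(9 + Z)
g(12)² = (√12*(9 + 12))² = ((2*√3)*21)² = (42*√3)² = 5292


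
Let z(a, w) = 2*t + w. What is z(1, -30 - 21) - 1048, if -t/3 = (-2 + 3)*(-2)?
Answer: -1087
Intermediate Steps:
t = 6 (t = -3*(-2 + 3)*(-2) = -3*(-2) = 6)
z(a, w) = 12 + w (z(a, w) = 2*6 + w = 12 + w)
z(1, -30 - 21) - 1048 = (12 + (-30 - 21)) - 1048 = (12 - 51) - 1048 = -39 - 1048 = -1087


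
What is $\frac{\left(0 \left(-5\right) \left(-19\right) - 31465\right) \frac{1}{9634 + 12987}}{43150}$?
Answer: $- \frac{6293}{195219230} \approx -3.2236 \cdot 10^{-5}$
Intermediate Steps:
$\frac{\left(0 \left(-5\right) \left(-19\right) - 31465\right) \frac{1}{9634 + 12987}}{43150} = \frac{0 \left(-19\right) - 31465}{22621} \cdot \frac{1}{43150} = \left(0 - 31465\right) \frac{1}{22621} \cdot \frac{1}{43150} = \left(-31465\right) \frac{1}{22621} \cdot \frac{1}{43150} = \left(- \frac{31465}{22621}\right) \frac{1}{43150} = - \frac{6293}{195219230}$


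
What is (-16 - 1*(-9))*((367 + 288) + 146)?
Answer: -5607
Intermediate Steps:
(-16 - 1*(-9))*((367 + 288) + 146) = (-16 + 9)*(655 + 146) = -7*801 = -5607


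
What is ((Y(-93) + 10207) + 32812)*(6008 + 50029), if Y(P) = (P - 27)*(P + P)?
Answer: 3661401543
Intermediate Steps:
Y(P) = 2*P*(-27 + P) (Y(P) = (-27 + P)*(2*P) = 2*P*(-27 + P))
((Y(-93) + 10207) + 32812)*(6008 + 50029) = ((2*(-93)*(-27 - 93) + 10207) + 32812)*(6008 + 50029) = ((2*(-93)*(-120) + 10207) + 32812)*56037 = ((22320 + 10207) + 32812)*56037 = (32527 + 32812)*56037 = 65339*56037 = 3661401543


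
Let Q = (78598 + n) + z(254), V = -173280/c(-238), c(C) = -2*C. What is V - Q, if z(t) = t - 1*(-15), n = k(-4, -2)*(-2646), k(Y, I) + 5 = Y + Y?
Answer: -13521855/119 ≈ -1.1363e+5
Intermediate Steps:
k(Y, I) = -5 + 2*Y (k(Y, I) = -5 + (Y + Y) = -5 + 2*Y)
n = 34398 (n = (-5 + 2*(-4))*(-2646) = (-5 - 8)*(-2646) = -13*(-2646) = 34398)
z(t) = 15 + t (z(t) = t + 15 = 15 + t)
V = -43320/119 (V = -173280/((-2*(-238))) = -173280/476 = -173280*1/476 = -43320/119 ≈ -364.03)
Q = 113265 (Q = (78598 + 34398) + (15 + 254) = 112996 + 269 = 113265)
V - Q = -43320/119 - 1*113265 = -43320/119 - 113265 = -13521855/119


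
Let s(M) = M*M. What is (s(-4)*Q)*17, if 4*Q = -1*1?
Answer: -68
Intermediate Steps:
s(M) = M**2
Q = -1/4 (Q = (-1*1)/4 = (1/4)*(-1) = -1/4 ≈ -0.25000)
(s(-4)*Q)*17 = ((-4)**2*(-1/4))*17 = (16*(-1/4))*17 = -4*17 = -68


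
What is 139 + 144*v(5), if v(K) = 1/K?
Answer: 839/5 ≈ 167.80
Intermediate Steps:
139 + 144*v(5) = 139 + 144/5 = 839/5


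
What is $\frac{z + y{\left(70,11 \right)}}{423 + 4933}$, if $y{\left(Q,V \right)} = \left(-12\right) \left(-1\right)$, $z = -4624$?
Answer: $- \frac{1153}{1339} \approx -0.86109$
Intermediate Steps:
$y{\left(Q,V \right)} = 12$
$\frac{z + y{\left(70,11 \right)}}{423 + 4933} = \frac{-4624 + 12}{423 + 4933} = - \frac{4612}{5356} = \left(-4612\right) \frac{1}{5356} = - \frac{1153}{1339}$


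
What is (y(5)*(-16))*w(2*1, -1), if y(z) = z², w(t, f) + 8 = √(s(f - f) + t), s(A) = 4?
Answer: 3200 - 400*√6 ≈ 2220.2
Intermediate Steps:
w(t, f) = -8 + √(4 + t)
(y(5)*(-16))*w(2*1, -1) = (5²*(-16))*(-8 + √(4 + 2*1)) = (25*(-16))*(-8 + √(4 + 2)) = -400*(-8 + √6) = 3200 - 400*√6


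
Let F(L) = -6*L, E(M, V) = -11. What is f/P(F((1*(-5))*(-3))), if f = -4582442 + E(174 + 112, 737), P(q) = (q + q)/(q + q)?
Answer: -4582453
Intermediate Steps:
P(q) = 1 (P(q) = (2*q)/((2*q)) = (2*q)*(1/(2*q)) = 1)
f = -4582453 (f = -4582442 - 11 = -4582453)
f/P(F((1*(-5))*(-3))) = -4582453/1 = -4582453*1 = -4582453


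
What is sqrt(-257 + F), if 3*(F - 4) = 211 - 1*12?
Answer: 4*I*sqrt(105)/3 ≈ 13.663*I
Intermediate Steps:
F = 211/3 (F = 4 + (211 - 1*12)/3 = 4 + (211 - 12)/3 = 4 + (1/3)*199 = 4 + 199/3 = 211/3 ≈ 70.333)
sqrt(-257 + F) = sqrt(-257 + 211/3) = sqrt(-560/3) = 4*I*sqrt(105)/3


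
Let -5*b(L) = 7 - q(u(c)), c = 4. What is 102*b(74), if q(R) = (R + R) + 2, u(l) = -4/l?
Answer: -714/5 ≈ -142.80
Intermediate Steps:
q(R) = 2 + 2*R (q(R) = 2*R + 2 = 2 + 2*R)
b(L) = -7/5 (b(L) = -(7 - (2 + 2*(-4/4)))/5 = -(7 - (2 + 2*(-4*¼)))/5 = -(7 - (2 + 2*(-1)))/5 = -(7 - (2 - 2))/5 = -(7 - 1*0)/5 = -(7 + 0)/5 = -⅕*7 = -7/5)
102*b(74) = 102*(-7/5) = -714/5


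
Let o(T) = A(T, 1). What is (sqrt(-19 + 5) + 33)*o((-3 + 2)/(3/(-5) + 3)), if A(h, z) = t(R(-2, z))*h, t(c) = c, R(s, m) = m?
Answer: -55/4 - 5*I*sqrt(14)/12 ≈ -13.75 - 1.559*I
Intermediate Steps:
A(h, z) = h*z (A(h, z) = z*h = h*z)
o(T) = T (o(T) = T*1 = T)
(sqrt(-19 + 5) + 33)*o((-3 + 2)/(3/(-5) + 3)) = (sqrt(-19 + 5) + 33)*((-3 + 2)/(3/(-5) + 3)) = (sqrt(-14) + 33)*(-1/(3*(-1/5) + 3)) = (I*sqrt(14) + 33)*(-1/(-3/5 + 3)) = (33 + I*sqrt(14))*(-1/12/5) = (33 + I*sqrt(14))*(-1*5/12) = (33 + I*sqrt(14))*(-5/12) = -55/4 - 5*I*sqrt(14)/12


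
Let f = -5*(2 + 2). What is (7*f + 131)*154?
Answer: -1386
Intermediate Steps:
f = -20 (f = -5*4 = -20)
(7*f + 131)*154 = (7*(-20) + 131)*154 = (-140 + 131)*154 = -9*154 = -1386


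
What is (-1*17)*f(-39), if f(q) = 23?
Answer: -391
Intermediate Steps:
(-1*17)*f(-39) = -1*17*23 = -17*23 = -391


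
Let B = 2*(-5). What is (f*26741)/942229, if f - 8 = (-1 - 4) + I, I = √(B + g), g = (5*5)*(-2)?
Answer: 80223/942229 + 53482*I*√15/942229 ≈ 0.085142 + 0.21984*I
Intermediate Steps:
g = -50 (g = 25*(-2) = -50)
B = -10
I = 2*I*√15 (I = √(-10 - 50) = √(-60) = 2*I*√15 ≈ 7.746*I)
f = 3 + 2*I*√15 (f = 8 + ((-1 - 4) + 2*I*√15) = 8 + (-5 + 2*I*√15) = 3 + 2*I*√15 ≈ 3.0 + 7.746*I)
(f*26741)/942229 = ((3 + 2*I*√15)*26741)/942229 = (80223 + 53482*I*√15)*(1/942229) = 80223/942229 + 53482*I*√15/942229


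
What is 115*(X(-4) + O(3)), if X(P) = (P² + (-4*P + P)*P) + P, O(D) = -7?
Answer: -4945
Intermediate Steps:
X(P) = P - 2*P² (X(P) = (P² + (-3*P)*P) + P = (P² - 3*P²) + P = -2*P² + P = P - 2*P²)
115*(X(-4) + O(3)) = 115*(-4*(1 - 2*(-4)) - 7) = 115*(-4*(1 + 8) - 7) = 115*(-4*9 - 7) = 115*(-36 - 7) = 115*(-43) = -4945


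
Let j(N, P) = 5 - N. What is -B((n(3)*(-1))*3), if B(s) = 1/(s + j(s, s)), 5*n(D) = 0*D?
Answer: -1/5 ≈ -0.20000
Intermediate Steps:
n(D) = 0 (n(D) = (0*D)/5 = (1/5)*0 = 0)
B(s) = 1/5 (B(s) = 1/(s + (5 - s)) = 1/5)
-B((n(3)*(-1))*3) = -1*1/5 = -1/5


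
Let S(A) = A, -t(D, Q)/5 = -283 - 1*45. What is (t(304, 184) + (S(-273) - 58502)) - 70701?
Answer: -127836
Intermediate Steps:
t(D, Q) = 1640 (t(D, Q) = -5*(-283 - 1*45) = -5*(-283 - 45) = -5*(-328) = 1640)
(t(304, 184) + (S(-273) - 58502)) - 70701 = (1640 + (-273 - 58502)) - 70701 = (1640 - 58775) - 70701 = -57135 - 70701 = -127836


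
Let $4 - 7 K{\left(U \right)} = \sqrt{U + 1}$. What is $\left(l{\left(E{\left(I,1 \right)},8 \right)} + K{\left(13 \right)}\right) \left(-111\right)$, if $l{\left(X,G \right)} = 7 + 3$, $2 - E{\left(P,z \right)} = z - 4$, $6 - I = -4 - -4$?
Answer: $- \frac{8214}{7} + \frac{111 \sqrt{14}}{7} \approx -1114.1$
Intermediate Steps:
$I = 6$ ($I = 6 - \left(-4 - -4\right) = 6 - \left(-4 + 4\right) = 6 - 0 = 6 + 0 = 6$)
$K{\left(U \right)} = \frac{4}{7} - \frac{\sqrt{1 + U}}{7}$ ($K{\left(U \right)} = \frac{4}{7} - \frac{\sqrt{U + 1}}{7} = \frac{4}{7} - \frac{\sqrt{1 + U}}{7}$)
$E{\left(P,z \right)} = 6 - z$ ($E{\left(P,z \right)} = 2 - \left(z - 4\right) = 2 - \left(-4 + z\right) = 6 - z$)
$l{\left(X,G \right)} = 10$
$\left(l{\left(E{\left(I,1 \right)},8 \right)} + K{\left(13 \right)}\right) \left(-111\right) = \left(10 + \left(\frac{4}{7} - \frac{\sqrt{1 + 13}}{7}\right)\right) \left(-111\right) = \left(10 + \left(\frac{4}{7} - \frac{\sqrt{14}}{7}\right)\right) \left(-111\right) = \left(\frac{74}{7} - \frac{\sqrt{14}}{7}\right) \left(-111\right) = - \frac{8214}{7} + \frac{111 \sqrt{14}}{7}$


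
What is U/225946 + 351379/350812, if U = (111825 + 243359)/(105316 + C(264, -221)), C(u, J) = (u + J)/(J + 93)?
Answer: 4496896736609813/4489573448903620 ≈ 1.0016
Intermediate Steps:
C(u, J) = (J + u)/(93 + J)
U = 45463552/13480405 (U = (111825 + 243359)/(105316 + (-221 + 264)/(93 - 221)) = 355184/(105316 + 43/(-128)) = 355184/(105316 - 1/128*43) = 355184/(105316 - 43/128) = 355184/(13480405/128) = 355184*(128/13480405) = 45463552/13480405 ≈ 3.3726)
U/225946 + 351379/350812 = (45463552/13480405)/225946 + 351379/350812 = (45463552/13480405)*(1/225946) + 351379*(1/350812) = 22731776/1522921794065 + 50197/50116 = 4496896736609813/4489573448903620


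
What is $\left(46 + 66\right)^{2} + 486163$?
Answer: $498707$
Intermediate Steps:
$\left(46 + 66\right)^{2} + 486163 = 112^{2} + 486163 = 12544 + 486163 = 498707$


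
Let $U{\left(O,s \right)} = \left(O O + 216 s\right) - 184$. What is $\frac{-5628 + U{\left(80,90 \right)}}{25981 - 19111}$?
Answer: $\frac{3338}{1145} \approx 2.9153$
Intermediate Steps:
$U{\left(O,s \right)} = -184 + O^{2} + 216 s$ ($U{\left(O,s \right)} = \left(O^{2} + 216 s\right) - 184 = -184 + O^{2} + 216 s$)
$\frac{-5628 + U{\left(80,90 \right)}}{25981 - 19111} = \frac{-5628 + \left(-184 + 80^{2} + 216 \cdot 90\right)}{25981 - 19111} = \frac{-5628 + \left(-184 + 6400 + 19440\right)}{6870} = \left(-5628 + 25656\right) \frac{1}{6870} = 20028 \cdot \frac{1}{6870} = \frac{3338}{1145}$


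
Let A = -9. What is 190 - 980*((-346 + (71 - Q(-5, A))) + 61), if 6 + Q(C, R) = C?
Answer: 199130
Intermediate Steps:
Q(C, R) = -6 + C
190 - 980*((-346 + (71 - Q(-5, A))) + 61) = 190 - 980*((-346 + (71 - (-6 - 5))) + 61) = 190 - 980*((-346 + (71 - 1*(-11))) + 61) = 190 - 980*((-346 + (71 + 11)) + 61) = 190 - 980*((-346 + 82) + 61) = 190 - 980*(-264 + 61) = 190 - 980*(-203) = 190 + 198940 = 199130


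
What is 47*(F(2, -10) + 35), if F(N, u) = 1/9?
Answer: 14852/9 ≈ 1650.2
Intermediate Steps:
F(N, u) = 1/9
47*(F(2, -10) + 35) = 47*(1/9 + 35) = 47*(316/9) = 14852/9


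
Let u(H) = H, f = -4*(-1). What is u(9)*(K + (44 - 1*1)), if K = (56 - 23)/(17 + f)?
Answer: 2808/7 ≈ 401.14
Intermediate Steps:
f = 4
K = 11/7 (K = (56 - 23)/(17 + 4) = 33/21 = 33*(1/21) = 11/7 ≈ 1.5714)
u(9)*(K + (44 - 1*1)) = 9*(11/7 + (44 - 1*1)) = 9*(11/7 + (44 - 1)) = 9*(11/7 + 43) = 9*(312/7) = 2808/7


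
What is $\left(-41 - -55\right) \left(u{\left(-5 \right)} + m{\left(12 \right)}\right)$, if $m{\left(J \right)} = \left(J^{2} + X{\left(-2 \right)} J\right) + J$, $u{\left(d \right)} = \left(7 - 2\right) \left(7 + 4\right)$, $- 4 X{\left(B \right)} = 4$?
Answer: $2786$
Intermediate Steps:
$X{\left(B \right)} = -1$ ($X{\left(B \right)} = \left(- \frac{1}{4}\right) 4 = -1$)
$u{\left(d \right)} = 55$ ($u{\left(d \right)} = 5 \cdot 11 = 55$)
$m{\left(J \right)} = J^{2}$ ($m{\left(J \right)} = \left(J^{2} - J\right) + J = J^{2}$)
$\left(-41 - -55\right) \left(u{\left(-5 \right)} + m{\left(12 \right)}\right) = \left(-41 - -55\right) \left(55 + 12^{2}\right) = \left(-41 + 55\right) \left(55 + 144\right) = 14 \cdot 199 = 2786$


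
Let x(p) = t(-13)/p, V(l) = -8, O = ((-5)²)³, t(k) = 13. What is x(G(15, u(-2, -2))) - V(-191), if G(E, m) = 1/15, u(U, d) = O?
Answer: 203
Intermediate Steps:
O = 15625 (O = 25³ = 15625)
u(U, d) = 15625
G(E, m) = 1/15
x(p) = 13/p
x(G(15, u(-2, -2))) - V(-191) = 13/(1/15) - 1*(-8) = 13*15 + 8 = 195 + 8 = 203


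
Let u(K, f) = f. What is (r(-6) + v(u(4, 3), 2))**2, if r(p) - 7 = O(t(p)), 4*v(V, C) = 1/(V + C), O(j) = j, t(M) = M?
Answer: 441/400 ≈ 1.1025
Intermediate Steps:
v(V, C) = 1/(4*(C + V)) (v(V, C) = 1/(4*(V + C)) = 1/(4*(C + V)))
r(p) = 7 + p
(r(-6) + v(u(4, 3), 2))**2 = ((7 - 6) + 1/(4*(2 + 3)))**2 = (1 + (1/4)/5)**2 = (1 + (1/4)*(1/5))**2 = (1 + 1/20)**2 = (21/20)**2 = 441/400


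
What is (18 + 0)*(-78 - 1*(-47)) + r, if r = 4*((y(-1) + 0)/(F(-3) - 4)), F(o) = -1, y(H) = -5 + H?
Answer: -2766/5 ≈ -553.20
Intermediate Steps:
r = 24/5 (r = 4*(((-5 - 1) + 0)/(-1 - 4)) = 4*((-6 + 0)/(-5)) = 4*(-6*(-⅕)) = 4*(6/5) = 24/5 ≈ 4.8000)
(18 + 0)*(-78 - 1*(-47)) + r = (18 + 0)*(-78 - 1*(-47)) + 24/5 = 18*(-78 + 47) + 24/5 = 18*(-31) + 24/5 = -558 + 24/5 = -2766/5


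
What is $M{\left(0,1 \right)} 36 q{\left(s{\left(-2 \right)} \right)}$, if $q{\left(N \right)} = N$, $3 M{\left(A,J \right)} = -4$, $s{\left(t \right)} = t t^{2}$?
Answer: $384$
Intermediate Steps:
$s{\left(t \right)} = t^{3}$
$M{\left(A,J \right)} = - \frac{4}{3}$ ($M{\left(A,J \right)} = \frac{1}{3} \left(-4\right) = - \frac{4}{3}$)
$M{\left(0,1 \right)} 36 q{\left(s{\left(-2 \right)} \right)} = \left(- \frac{4}{3}\right) 36 \left(-2\right)^{3} = \left(-48\right) \left(-8\right) = 384$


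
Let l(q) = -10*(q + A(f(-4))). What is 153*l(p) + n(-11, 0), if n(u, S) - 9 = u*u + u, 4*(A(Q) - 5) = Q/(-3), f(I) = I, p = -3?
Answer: -3451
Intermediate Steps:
A(Q) = 5 - Q/12 (A(Q) = 5 + (Q/(-3))/4 = 5 + (Q*(-⅓))/4 = 5 + (-Q/3)/4 = 5 - Q/12)
l(q) = -160/3 - 10*q (l(q) = -10*(q + (5 - 1/12*(-4))) = -10*(q + (5 + ⅓)) = -10*(q + 16/3) = -10*(16/3 + q) = -160/3 - 10*q)
n(u, S) = 9 + u + u² (n(u, S) = 9 + (u*u + u) = 9 + (u² + u) = 9 + (u + u²) = 9 + u + u²)
153*l(p) + n(-11, 0) = 153*(-160/3 - 10*(-3)) + (9 - 11 + (-11)²) = 153*(-160/3 + 30) + (9 - 11 + 121) = 153*(-70/3) + 119 = -3570 + 119 = -3451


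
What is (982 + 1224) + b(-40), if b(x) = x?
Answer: 2166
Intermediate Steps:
(982 + 1224) + b(-40) = (982 + 1224) - 40 = 2206 - 40 = 2166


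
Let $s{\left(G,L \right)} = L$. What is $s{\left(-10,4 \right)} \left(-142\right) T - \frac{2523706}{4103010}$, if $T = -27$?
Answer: $\frac{31460618827}{2051505} \approx 15335.0$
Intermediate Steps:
$s{\left(-10,4 \right)} \left(-142\right) T - \frac{2523706}{4103010} = 4 \left(-142\right) \left(-27\right) - \frac{2523706}{4103010} = \left(-568\right) \left(-27\right) - \frac{1261853}{2051505} = 15336 - \frac{1261853}{2051505} = \frac{31460618827}{2051505}$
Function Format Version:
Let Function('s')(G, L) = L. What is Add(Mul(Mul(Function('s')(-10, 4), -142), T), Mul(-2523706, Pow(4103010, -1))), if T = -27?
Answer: Rational(31460618827, 2051505) ≈ 15335.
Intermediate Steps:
Add(Mul(Mul(Function('s')(-10, 4), -142), T), Mul(-2523706, Pow(4103010, -1))) = Add(Mul(Mul(4, -142), -27), Mul(-2523706, Pow(4103010, -1))) = Add(Mul(-568, -27), Mul(-2523706, Rational(1, 4103010))) = Add(15336, Rational(-1261853, 2051505)) = Rational(31460618827, 2051505)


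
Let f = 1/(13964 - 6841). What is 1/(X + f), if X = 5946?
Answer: 7123/42353359 ≈ 0.00016818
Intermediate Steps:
f = 1/7123 ≈ 0.00014039
1/(X + f) = 1/(5946 + 1/7123) = 1/(42353359/7123) = 7123/42353359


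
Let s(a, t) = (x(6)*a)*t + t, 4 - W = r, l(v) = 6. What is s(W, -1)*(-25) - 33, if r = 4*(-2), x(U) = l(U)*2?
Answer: 3592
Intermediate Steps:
x(U) = 12 (x(U) = 6*2 = 12)
r = -8
W = 12 (W = 4 - 1*(-8) = 4 + 8 = 12)
s(a, t) = t + 12*a*t (s(a, t) = (12*a)*t + t = 12*a*t + t = t + 12*a*t)
s(W, -1)*(-25) - 33 = -(1 + 12*12)*(-25) - 33 = -(1 + 144)*(-25) - 33 = -1*145*(-25) - 33 = -145*(-25) - 33 = 3625 - 33 = 3592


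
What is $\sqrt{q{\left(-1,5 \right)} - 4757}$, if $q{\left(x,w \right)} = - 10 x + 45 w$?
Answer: $i \sqrt{4522} \approx 67.246 i$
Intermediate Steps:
$\sqrt{q{\left(-1,5 \right)} - 4757} = \sqrt{\left(\left(-10\right) \left(-1\right) + 45 \cdot 5\right) - 4757} = \sqrt{\left(10 + 225\right) - 4757} = \sqrt{235 - 4757} = \sqrt{-4522} = i \sqrt{4522}$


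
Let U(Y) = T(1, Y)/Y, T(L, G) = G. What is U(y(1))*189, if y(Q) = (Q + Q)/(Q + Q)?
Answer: 189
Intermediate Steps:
y(Q) = 1 (y(Q) = (2*Q)/((2*Q)) = (2*Q)*(1/(2*Q)) = 1)
U(Y) = 1 (U(Y) = Y/Y = 1)
U(y(1))*189 = 1*189 = 189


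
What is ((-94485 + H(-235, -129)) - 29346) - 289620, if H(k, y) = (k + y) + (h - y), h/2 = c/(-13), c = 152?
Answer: -5378222/13 ≈ -4.1371e+5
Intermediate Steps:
h = -304/13 (h = 2*(152/(-13)) = 2*(152*(-1/13)) = 2*(-152/13) = -304/13 ≈ -23.385)
H(k, y) = -304/13 + k (H(k, y) = (k + y) + (-304/13 - y) = -304/13 + k)
((-94485 + H(-235, -129)) - 29346) - 289620 = ((-94485 + (-304/13 - 235)) - 29346) - 289620 = ((-94485 - 3359/13) - 29346) - 289620 = (-1231664/13 - 29346) - 289620 = -1613162/13 - 289620 = -5378222/13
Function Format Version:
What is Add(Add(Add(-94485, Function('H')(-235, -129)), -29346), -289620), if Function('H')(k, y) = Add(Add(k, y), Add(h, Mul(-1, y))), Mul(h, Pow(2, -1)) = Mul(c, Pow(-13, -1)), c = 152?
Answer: Rational(-5378222, 13) ≈ -4.1371e+5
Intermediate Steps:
h = Rational(-304, 13) (h = Mul(2, Mul(152, Pow(-13, -1))) = Mul(2, Mul(152, Rational(-1, 13))) = Mul(2, Rational(-152, 13)) = Rational(-304, 13) ≈ -23.385)
Function('H')(k, y) = Add(Rational(-304, 13), k) (Function('H')(k, y) = Add(Add(k, y), Add(Rational(-304, 13), Mul(-1, y))) = Add(Rational(-304, 13), k))
Add(Add(Add(-94485, Function('H')(-235, -129)), -29346), -289620) = Add(Add(Add(-94485, Add(Rational(-304, 13), -235)), -29346), -289620) = Add(Add(Add(-94485, Rational(-3359, 13)), -29346), -289620) = Add(Add(Rational(-1231664, 13), -29346), -289620) = Add(Rational(-1613162, 13), -289620) = Rational(-5378222, 13)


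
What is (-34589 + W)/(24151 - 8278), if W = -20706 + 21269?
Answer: -11342/5291 ≈ -2.1436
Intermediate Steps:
W = 563
(-34589 + W)/(24151 - 8278) = (-34589 + 563)/(24151 - 8278) = -34026/15873 = -34026*1/15873 = -11342/5291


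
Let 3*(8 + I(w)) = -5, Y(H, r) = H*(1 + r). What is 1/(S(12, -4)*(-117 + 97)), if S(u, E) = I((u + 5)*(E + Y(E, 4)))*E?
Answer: -3/2320 ≈ -0.0012931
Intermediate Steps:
I(w) = -29/3 (I(w) = -8 + (⅓)*(-5) = -8 - 5/3 = -29/3)
S(u, E) = -29*E/3
1/(S(12, -4)*(-117 + 97)) = 1/((-29/3*(-4))*(-117 + 97)) = 1/((116/3)*(-20)) = 1/(-2320/3) = -3/2320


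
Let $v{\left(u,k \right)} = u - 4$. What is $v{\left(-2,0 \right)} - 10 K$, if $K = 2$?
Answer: $-26$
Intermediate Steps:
$v{\left(u,k \right)} = -4 + u$ ($v{\left(u,k \right)} = u - 4 = -4 + u$)
$v{\left(-2,0 \right)} - 10 K = \left(-4 - 2\right) - 20 = -6 - 20 = -26$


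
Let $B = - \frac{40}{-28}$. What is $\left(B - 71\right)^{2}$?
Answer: $\frac{237169}{49} \approx 4840.2$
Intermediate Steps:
$B = \frac{10}{7}$ ($B = \left(-40\right) \left(- \frac{1}{28}\right) = \frac{10}{7} \approx 1.4286$)
$\left(B - 71\right)^{2} = \left(\frac{10}{7} - 71\right)^{2} = \left(- \frac{487}{7}\right)^{2} = \frac{237169}{49}$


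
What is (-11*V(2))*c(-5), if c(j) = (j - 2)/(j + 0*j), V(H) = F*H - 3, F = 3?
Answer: -231/5 ≈ -46.200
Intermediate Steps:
V(H) = -3 + 3*H (V(H) = 3*H - 3 = -3 + 3*H)
c(j) = (-2 + j)/j (c(j) = (-2 + j)/(j + 0) = (-2 + j)/j)
(-11*V(2))*c(-5) = (-11*(-3 + 3*2))*((-2 - 5)/(-5)) = (-11*(-3 + 6))*(-1/5*(-7)) = -11*3*(7/5) = -33*7/5 = -231/5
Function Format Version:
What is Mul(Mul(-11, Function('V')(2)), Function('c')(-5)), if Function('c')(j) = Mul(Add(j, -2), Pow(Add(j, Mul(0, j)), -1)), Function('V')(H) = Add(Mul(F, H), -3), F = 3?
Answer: Rational(-231, 5) ≈ -46.200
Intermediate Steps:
Function('V')(H) = Add(-3, Mul(3, H)) (Function('V')(H) = Add(Mul(3, H), -3) = Add(-3, Mul(3, H)))
Function('c')(j) = Mul(Pow(j, -1), Add(-2, j)) (Function('c')(j) = Mul(Add(-2, j), Pow(Add(j, 0), -1)) = Mul(Add(-2, j), Pow(j, -1)) = Mul(Pow(j, -1), Add(-2, j)))
Mul(Mul(-11, Function('V')(2)), Function('c')(-5)) = Mul(Mul(-11, Add(-3, Mul(3, 2))), Mul(Pow(-5, -1), Add(-2, -5))) = Mul(Mul(-11, Add(-3, 6)), Mul(Rational(-1, 5), -7)) = Mul(Mul(-11, 3), Rational(7, 5)) = Mul(-33, Rational(7, 5)) = Rational(-231, 5)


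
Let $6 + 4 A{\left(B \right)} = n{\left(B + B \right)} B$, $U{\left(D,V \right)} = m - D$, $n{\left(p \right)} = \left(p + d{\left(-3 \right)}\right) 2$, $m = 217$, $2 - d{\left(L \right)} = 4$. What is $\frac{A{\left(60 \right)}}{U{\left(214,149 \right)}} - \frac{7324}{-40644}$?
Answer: $\frac{23973461}{20322} \approx 1179.7$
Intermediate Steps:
$d{\left(L \right)} = -2$ ($d{\left(L \right)} = 2 - 4 = -2$)
$n{\left(p \right)} = -4 + 2 p$ ($n{\left(p \right)} = \left(p - 2\right) 2 = \left(-2 + p\right) 2 = -4 + 2 p$)
$U{\left(D,V \right)} = 217 - D$
$A{\left(B \right)} = - \frac{3}{2} + \frac{B \left(-4 + 4 B\right)}{4}$ ($A{\left(B \right)} = - \frac{3}{2} + \frac{\left(-4 + 2 \left(B + B\right)\right) B}{4} = - \frac{3}{2} + \frac{\left(-4 + 2 \cdot 2 B\right) B}{4} = - \frac{3}{2} + \frac{\left(-4 + 4 B\right) B}{4} = - \frac{3}{2} + \frac{B \left(-4 + 4 B\right)}{4}$)
$\frac{A{\left(60 \right)}}{U{\left(214,149 \right)}} - \frac{7324}{-40644} = \frac{- \frac{3}{2} + 60^{2} - 60}{217 - 214} - \frac{7324}{-40644} = \frac{- \frac{3}{2} + 3600 - 60}{217 - 214} - - \frac{1831}{10161} = \frac{7077}{2 \cdot 3} + \frac{1831}{10161} = \frac{7077}{2} \cdot \frac{1}{3} + \frac{1831}{10161} = \frac{2359}{2} + \frac{1831}{10161} = \frac{23973461}{20322}$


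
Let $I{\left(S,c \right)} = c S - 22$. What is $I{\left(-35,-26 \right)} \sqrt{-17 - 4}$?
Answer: $888 i \sqrt{21} \approx 4069.3 i$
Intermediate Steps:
$I{\left(S,c \right)} = -22 + S c$ ($I{\left(S,c \right)} = S c - 22 = -22 + S c$)
$I{\left(-35,-26 \right)} \sqrt{-17 - 4} = \left(-22 - -910\right) \sqrt{-17 - 4} = \left(-22 + 910\right) \sqrt{-21} = 888 i \sqrt{21}$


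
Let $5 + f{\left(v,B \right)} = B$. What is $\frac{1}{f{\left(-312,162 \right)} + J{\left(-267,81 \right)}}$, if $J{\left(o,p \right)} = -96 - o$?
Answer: $\frac{1}{328} \approx 0.0030488$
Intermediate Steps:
$f{\left(v,B \right)} = -5 + B$
$\frac{1}{f{\left(-312,162 \right)} + J{\left(-267,81 \right)}} = \frac{1}{\left(-5 + 162\right) - -171} = \frac{1}{157 + \left(-96 + 267\right)} = \frac{1}{157 + 171} = \frac{1}{328}$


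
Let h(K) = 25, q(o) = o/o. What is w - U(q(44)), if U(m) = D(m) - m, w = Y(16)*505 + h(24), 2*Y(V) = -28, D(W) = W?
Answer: -7045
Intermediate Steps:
Y(V) = -14 (Y(V) = (½)*(-28) = -14)
q(o) = 1
w = -7045 (w = -14*505 + 25 = -7070 + 25 = -7045)
U(m) = 0 (U(m) = m - m = 0)
w - U(q(44)) = -7045 - 1*0 = -7045 + 0 = -7045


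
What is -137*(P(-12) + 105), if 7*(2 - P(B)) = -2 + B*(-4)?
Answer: -96311/7 ≈ -13759.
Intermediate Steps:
P(B) = 16/7 + 4*B/7 (P(B) = 2 - (-2 + B*(-4))/7 = 2 - (-2 - 4*B)/7 = 2 + (2/7 + 4*B/7) = 16/7 + 4*B/7)
-137*(P(-12) + 105) = -137*((16/7 + (4/7)*(-12)) + 105) = -137*((16/7 - 48/7) + 105) = -137*(-32/7 + 105) = -137*703/7 = -96311/7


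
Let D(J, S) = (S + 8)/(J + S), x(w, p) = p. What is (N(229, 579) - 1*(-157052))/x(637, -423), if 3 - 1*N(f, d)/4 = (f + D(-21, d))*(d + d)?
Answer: 84493916/39339 ≈ 2147.8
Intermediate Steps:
D(J, S) = (8 + S)/(J + S)
N(f, d) = 12 - 8*d*(f + (8 + d)/(-21 + d)) (N(f, d) = 12 - 4*(f + (8 + d)/(-21 + d))*(d + d) = 12 - 4*(f + (8 + d)/(-21 + d))*2*d = 12 - 8*d*(f + (8 + d)/(-21 + d)))
(N(229, 579) - 1*(-157052))/x(637, -423) = (4*((-21 + 579)*(3 - 2*579*229) - 2*579*(8 + 579))/(-21 + 579) - 1*(-157052))/(-423) = (4*(558*(3 - 265182) - 2*579*587)/558 + 157052)*(-1/423) = (4*(1/558)*(558*(-265179) - 679746) + 157052)*(-1/423) = (4*(1/558)*(-147969882 - 679746) + 157052)*(-1/423) = (4*(1/558)*(-148649628) + 157052)*(-1/423) = (-99099752/93 + 157052)*(-1/423) = -84493916/93*(-1/423) = 84493916/39339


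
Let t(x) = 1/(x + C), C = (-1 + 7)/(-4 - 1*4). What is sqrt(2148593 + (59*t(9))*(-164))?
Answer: sqrt(2338540545)/33 ≈ 1465.4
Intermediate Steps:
C = -3/4 (C = 6/(-4 - 4) = 6/(-8) = 6*(-1/8) = -3/4 ≈ -0.75000)
t(x) = 1/(-3/4 + x) (t(x) = 1/(x - 3/4) = 1/(-3/4 + x))
sqrt(2148593 + (59*t(9))*(-164)) = sqrt(2148593 + (59*(4/(-3 + 4*9)))*(-164)) = sqrt(2148593 + (59*(4/(-3 + 36)))*(-164)) = sqrt(2148593 + (59*(4/33))*(-164)) = sqrt(2148593 + (236/33)*(-164)) = sqrt(2148593 - 38704/33) = sqrt(70864865/33) = sqrt(2338540545)/33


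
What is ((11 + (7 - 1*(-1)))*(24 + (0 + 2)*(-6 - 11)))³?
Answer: -6859000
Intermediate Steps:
((11 + (7 - 1*(-1)))*(24 + (0 + 2)*(-6 - 11)))³ = ((11 + (7 + 1))*(24 + 2*(-17)))³ = ((11 + 8)*(24 - 34))³ = (19*(-10))³ = (-190)³ = -6859000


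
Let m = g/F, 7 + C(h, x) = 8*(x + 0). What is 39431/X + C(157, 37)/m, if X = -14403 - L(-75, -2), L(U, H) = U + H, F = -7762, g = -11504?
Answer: 7920681711/41201576 ≈ 192.24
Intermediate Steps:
C(h, x) = -7 + 8*x (C(h, x) = -7 + 8*(x + 0) = -7 + 8*x)
L(U, H) = H + U
m = 5752/3881 (m = -11504/(-7762) = -11504*(-1/7762) = 5752/3881 ≈ 1.4821)
X = -14326 (X = -14403 - (-2 - 75) = -14403 - 1*(-77) = -14403 + 77 = -14326)
39431/X + C(157, 37)/m = 39431/(-14326) + (-7 + 8*37)/(5752/3881) = 39431*(-1/14326) + (-7 + 296)*(3881/5752) = -39431/14326 + 289*(3881/5752) = -39431/14326 + 1121609/5752 = 7920681711/41201576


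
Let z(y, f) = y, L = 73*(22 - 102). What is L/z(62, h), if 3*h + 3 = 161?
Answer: -2920/31 ≈ -94.194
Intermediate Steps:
h = 158/3 (h = -1 + (⅓)*161 = -1 + 161/3 = 158/3 ≈ 52.667)
L = -5840 (L = 73*(-80) = -5840)
L/z(62, h) = -5840/62 = -5840*1/62 = -2920/31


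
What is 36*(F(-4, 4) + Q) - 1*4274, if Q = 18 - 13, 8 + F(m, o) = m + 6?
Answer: -4310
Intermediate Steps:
F(m, o) = -2 + m (F(m, o) = -8 + (m + 6) = -8 + (6 + m) = -2 + m)
Q = 5
36*(F(-4, 4) + Q) - 1*4274 = 36*((-2 - 4) + 5) - 1*4274 = 36*(-6 + 5) - 4274 = 36*(-1) - 4274 = -36 - 4274 = -4310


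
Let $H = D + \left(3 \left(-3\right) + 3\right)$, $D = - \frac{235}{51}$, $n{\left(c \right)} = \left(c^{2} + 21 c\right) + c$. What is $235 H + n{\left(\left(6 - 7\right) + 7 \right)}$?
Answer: $- \frac{118567}{51} \approx -2324.8$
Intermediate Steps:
$n{\left(c \right)} = c^{2} + 22 c$
$D = - \frac{235}{51}$ ($D = \left(-235\right) \frac{1}{51} = - \frac{235}{51} \approx -4.6078$)
$H = - \frac{541}{51}$ ($H = - \frac{235}{51} + \left(3 \left(-3\right) + 3\right) = - \frac{235}{51} + \left(-9 + 3\right) = - \frac{235}{51} - 6 = - \frac{541}{51} \approx -10.608$)
$235 H + n{\left(\left(6 - 7\right) + 7 \right)} = 235 \left(- \frac{541}{51}\right) + \left(\left(6 - 7\right) + 7\right) \left(22 + \left(\left(6 - 7\right) + 7\right)\right) = - \frac{127135}{51} + \left(-1 + 7\right) \left(22 + \left(-1 + 7\right)\right) = - \frac{127135}{51} + 6 \left(22 + 6\right) = - \frac{127135}{51} + 6 \cdot 28 = - \frac{127135}{51} + 168 = - \frac{118567}{51}$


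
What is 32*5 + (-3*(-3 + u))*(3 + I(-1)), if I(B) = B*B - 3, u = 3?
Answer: 160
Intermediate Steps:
I(B) = -3 + B² (I(B) = B² - 3 = -3 + B²)
32*5 + (-3*(-3 + u))*(3 + I(-1)) = 32*5 + (-3*(-3 + 3))*(3 + (-3 + (-1)²)) = 160 + (-3*0)*(3 + (-3 + 1)) = 160 + 0*(3 - 2) = 160 + 0*1 = 160 + 0 = 160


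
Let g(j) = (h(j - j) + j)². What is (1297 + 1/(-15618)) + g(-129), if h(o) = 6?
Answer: 256541267/15618 ≈ 16426.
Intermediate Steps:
g(j) = (6 + j)²
(1297 + 1/(-15618)) + g(-129) = (1297 + 1/(-15618)) + (6 - 129)² = (1297 - 1/15618) + (-123)² = 20256545/15618 + 15129 = 256541267/15618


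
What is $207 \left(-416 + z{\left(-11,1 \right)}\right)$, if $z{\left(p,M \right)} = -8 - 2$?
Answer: $-88182$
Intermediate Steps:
$z{\left(p,M \right)} = -10$ ($z{\left(p,M \right)} = -8 - 2 = -10$)
$207 \left(-416 + z{\left(-11,1 \right)}\right) = 207 \left(-416 - 10\right) = 207 \left(-426\right) = -88182$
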